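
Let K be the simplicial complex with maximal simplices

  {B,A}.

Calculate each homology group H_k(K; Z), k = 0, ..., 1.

H_0 ≅ Z,  H_1 = 0.

Fix the vertex order A < B and write every simplex with vertices in increasing order. Then dim K = 1 and the simplices of K are:

  0-simplices (2): A, B
  1-simplices (1): AB

giving chain groups C_0 ≅ Z^2, C_1 ≅ Z^1.

The boundary map ∂_1: C_1 → C_0 maps an edge to its endpoints' difference, ∂[p,q] = q − p. For instance
  ∂AB = B − A.
As a 2×1 matrix over Z this has rank 1, with invariant factors (1).

Now H_k = ker ∂_k / im ∂_{k+1}, so:

  H_0: rank C_0 − rank ∂_1 = 2 − 1 = 1, and the invariant factors of ∂_1 are all 1, so H_0 = Z.
  H_1: rank ker ∂_1 − rank ∂_2 = (1 − 1) − 0 = 0, and there is no ∂_2, so H_1 = 0.

(K is a triangulation of the 1-simplex.)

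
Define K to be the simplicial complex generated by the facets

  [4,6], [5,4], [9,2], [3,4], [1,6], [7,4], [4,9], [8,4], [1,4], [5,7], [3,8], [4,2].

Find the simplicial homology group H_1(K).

H_1 ≅ Z^4.

We work with the vertex ordering 1 < 2 < 3 < 4 < 5 < 6 < 7 < 8 < 9. The simplices of K, each written with vertices in increasing order, are:

  0-simplices (9): [1], [2], [3], [4], [5], [6], [7], [8], [9]
  1-simplices (12): [1,4], [1,6], [2,4], [2,9], [3,4], [3,8], [4,5], [4,6], [4,7], [4,8], [4,9], [5,7]

Hence C_0 ≅ Z^9, C_1 ≅ Z^12.

The boundary map ∂_1: C_1 → C_0 sends each edge [p,q] (with p < q) to q − p.
This gives a 9×12 integer matrix of rank 8; reducing to Smith normal form yields diagonal entries (1,1,1,1,1,1,1,1).

Computing H_k = (kernel of ∂_k) / (image of ∂_{k+1}):

  H_1: rank ker ∂_1 − rank ∂_2 = (12 − 8) − 0 = 4, and there is no ∂_2, so H_1 = Z^4.

(K is a triangulation of a wedge of 4 circles.)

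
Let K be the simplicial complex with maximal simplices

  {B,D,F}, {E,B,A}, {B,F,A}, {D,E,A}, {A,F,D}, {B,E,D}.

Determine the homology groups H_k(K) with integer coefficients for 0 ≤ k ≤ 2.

H_0 = Z,  H_1 = 0,  H_2 = Z.

We work with the vertex ordering A < B < D < E < F. The simplices of K, each written with vertices in increasing order, are:

  0-simplices (5): A, B, D, E, F
  1-simplices (9): AB, AD, AE, AF, BD, BE, BF, DE, DF
  2-simplices (6): ABE, ABF, ADE, ADF, BDE, BDF

giving chain groups C_0 ≅ Z^5, C_1 ≅ Z^9, C_2 ≅ Z^6.

Boundary ∂_1: C_1 → C_0 maps an edge to its endpoints' difference, ∂[p,q] = q − p.
The resulting 5×9 matrix has rank 4, and its Smith normal form has invariant factors (1,1,1,1).

The boundary map ∂_2: C_2 → C_1 sends each 2-simplex [p,q,r] to [q,r] − [p,r] + [p,q]. For instance
  ∂ABF = BF − AF + AB,
  ∂ADE = DE − AE + AD.
The 9×6 boundary matrix has rank 5 and Smith normal form diag(1,1,1,1,1).

Computing H_k = (kernel of ∂_k) / (image of ∂_{k+1}):

  H_0: rank C_0 − rank ∂_1 = 5 − 4 = 1, and the invariant factors of ∂_1 are all 1, so H_0 ≅ Z.
  H_1: rank ker ∂_1 − rank ∂_2 = (9 − 4) − 5 = 0, and the invariant factors of ∂_2 are all 1, so H_1 ≅ 0.
  H_2: rank ker ∂_2 − rank ∂_3 = (6 − 5) − 0 = 1, and there is no ∂_3, so H_2 ≅ Z.

As a check, the Euler characteristic is 5 − 9 + 6 = 2, which agrees with 1 − 0 + 1 = 2.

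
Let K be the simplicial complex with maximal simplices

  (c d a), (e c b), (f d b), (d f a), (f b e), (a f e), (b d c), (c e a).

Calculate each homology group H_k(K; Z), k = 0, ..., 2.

H_0 ≅ Z,  H_1 = 0,  H_2 ≅ Z.

Order the vertices as a < b < c < d < e < f. Listing each simplex with vertices in this order, K has dimension 2 with simplices:

  0-simplices (6): a, b, c, d, e, f
  1-simplices (12): ac, ad, ae, af, bc, bd, be, bf, cd, ce, df, ef
  2-simplices (8): acd, ace, adf, aef, bcd, bce, bdf, bef

so the chain groups are C_0 ≅ Z^6, C_1 ≅ Z^12, C_2 ≅ Z^8.

The boundary map ∂_1: C_1 → C_0 is given by ∂[p,q] = [q] − [p]. For instance
  ∂af = f − a.
As a 6×12 matrix over Z this has rank 5, with invariant factors (1,1,1,1,1).

Boundary ∂_2: C_2 → C_1 sends each 2-simplex [p,q,r] to [q,r] − [p,r] + [p,q]. For instance
  ∂bce = ce − be + bc,
  ∂acd = cd − ad + ac.
As a 12×8 matrix over Z this has rank 7, with invariant factors (1,1,1,1,1,1,1).

Computing H_k = (kernel of ∂_k) / (image of ∂_{k+1}):

  H_0: rank C_0 − rank ∂_1 = 6 − 5 = 1, and the invariant factors of ∂_1 are all 1, so H_0 = Z.
  H_1: rank ker ∂_1 − rank ∂_2 = (12 − 5) − 7 = 0, and the invariant factors of ∂_2 are all 1, so H_1 = 0.
  H_2: rank ker ∂_2 − rank ∂_3 = (8 − 7) − 0 = 1, and there is no ∂_3, so H_2 = Z.

As a check, the Euler characteristic is 6 − 12 + 8 = 2, which agrees with 1 − 0 + 1 = 2.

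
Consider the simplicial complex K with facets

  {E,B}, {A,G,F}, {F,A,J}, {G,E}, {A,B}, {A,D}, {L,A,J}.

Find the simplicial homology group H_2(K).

Take the total order A < B < D < E < F < G < J < L on the vertex set. Then K (dimension 2) consists of the simplices:

  0-simplices (8): A, B, D, E, F, G, J, L
  1-simplices (11): AB, AD, AF, AG, AJ, AL, BE, EG, FG, FJ, JL
  2-simplices (3): AFG, AFJ, AJL

giving chain groups C_0 ≅ Z^8, C_1 ≅ Z^11, C_2 ≅ Z^3.

Boundary ∂_1: C_1 → C_0 sends each edge [p,q] (with p < q) to q − p. For instance
  ∂AD = D − A.
The resulting 8×11 matrix has rank 7, and its Smith normal form has invariant factors (1,1,1,1,1,1,1).

∂_2: C_2 → C_1 maps a triangle to the signed sum of its edges. For instance
  ∂AFG = FG − AG + AF,
  ∂AJL = JL − AL + AJ.
The 11×3 boundary matrix has rank 3 and Smith normal form diag(1,1,1).

Computing H_k = (kernel of ∂_k) / (image of ∂_{k+1}):

  H_2: rank ker ∂_2 − rank ∂_3 = (3 − 3) − 0 = 0, and there is no ∂_3, so H_2 = 0.

H_2 = 0.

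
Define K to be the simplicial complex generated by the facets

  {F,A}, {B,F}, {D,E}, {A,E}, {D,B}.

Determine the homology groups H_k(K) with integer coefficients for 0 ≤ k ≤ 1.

Fix the vertex order A < B < D < E < F and write every simplex with vertices in increasing order. Then dim K = 1 and the simplices of K are:

  0-simplices (5): A, B, D, E, F
  1-simplices (5): AE, AF, BD, BF, DE

so the chain groups are C_0 ≅ Z^5, C_1 ≅ Z^5.

∂_1: C_1 → C_0 sends each edge [p,q] (with p < q) to q − p.
The 5×5 boundary matrix has rank 4 and Smith normal form diag(1,1,1,1).

Now H_k = ker ∂_k / im ∂_{k+1}, so:

  H_0: rank C_0 − rank ∂_1 = 5 − 4 = 1, and the invariant factors of ∂_1 are all 1, so H_0 ≅ Z.
  H_1: rank ker ∂_1 − rank ∂_2 = (5 − 4) − 0 = 1, and there is no ∂_2, so H_1 ≅ Z.

(K is a triangulation of the circle S^1.)

H_0 ≅ Z,  H_1 ≅ Z.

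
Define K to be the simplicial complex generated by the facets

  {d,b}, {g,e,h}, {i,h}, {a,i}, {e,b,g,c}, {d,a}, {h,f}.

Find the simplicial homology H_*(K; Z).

H_0 = Z,  H_1 = Z,  H_2 = 0,  H_3 = 0.

K has 9 vertices, 13 edges, 5 triangles, 1 3-simplex.
rank ∂_0 = 0, rank ∂_1 = 8 ⇒ b_0 = 9 − 0 − 8 = 1; all invariant factors of ∂_1 are 1 so no torsion. So H_0 = Z.
rank ∂_1 = 8, rank ∂_2 = 4 ⇒ b_1 = 13 − 8 − 4 = 1; all invariant factors of ∂_2 are 1 so no torsion. So H_1 = Z.
rank ∂_2 = 4, rank ∂_3 = 1 ⇒ b_2 = 5 − 4 − 1 = 0; all invariant factors of ∂_3 are 1 so no torsion. So H_2 = 0.
rank ∂_3 = 1, rank ∂_4 = 0 ⇒ b_3 = 1 − 1 − 0 = 0. So H_3 = 0.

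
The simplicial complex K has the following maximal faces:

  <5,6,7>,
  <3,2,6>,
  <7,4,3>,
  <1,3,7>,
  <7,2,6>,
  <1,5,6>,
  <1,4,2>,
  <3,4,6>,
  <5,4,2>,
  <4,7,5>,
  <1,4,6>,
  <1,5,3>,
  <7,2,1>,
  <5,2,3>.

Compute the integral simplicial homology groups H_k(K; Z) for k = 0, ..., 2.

H_0 ≅ Z,  H_1 ≅ Z^2,  H_2 ≅ Z.

Take the total order 1 < 2 < 3 < 4 < 5 < 6 < 7 on the vertex set. Then K (dimension 2) consists of the simplices:

  0-simplices (7): [1], [2], [3], [4], [5], [6], [7]
  1-simplices (21): [1,2], [1,3], [1,4], [1,5], [1,6], [1,7], [2,3], [2,4], [2,5], [2,6], [2,7], [3,4], [3,5], [3,6], [3,7], [4,5], [4,6], [4,7], [5,6], [5,7], [6,7]
  2-simplices (14): [1,2,4], [1,2,7], [1,3,5], [1,3,7], [1,4,6], [1,5,6], [2,3,5], [2,3,6], [2,4,5], [2,6,7], [3,4,6], [3,4,7], [4,5,7], [5,6,7]

giving chain groups C_0 ≅ Z^7, C_1 ≅ Z^21, C_2 ≅ Z^14.

∂_1: C_1 → C_0 maps an edge to its endpoints' difference, ∂[p,q] = q − p. For instance
  ∂[2,7] = [7] − [2].
This gives a 7×21 integer matrix of rank 6; reducing to Smith normal form yields diagonal entries (1,1,1,1,1,1).

The boundary map ∂_2: C_2 → C_1 maps a triangle to the signed sum of its edges. For instance
  ∂[4,5,7] = [5,7] − [4,7] + [4,5],
  ∂[2,3,6] = [3,6] − [2,6] + [2,3].
The resulting 21×14 matrix has rank 13, and its Smith normal form has invariant factors (1,1,1,1,1,1,1,1,1,1,1,1,1).

Reading off H_k = ker ∂_k / im ∂_{k+1}:

  H_0: rank C_0 − rank ∂_1 = 7 − 6 = 1, and the invariant factors of ∂_1 are all 1, so H_0 = Z.
  H_1: rank ker ∂_1 − rank ∂_2 = (21 − 6) − 13 = 2, and the invariant factors of ∂_2 are all 1, so H_1 = Z^2.
  H_2: rank ker ∂_2 − rank ∂_3 = (14 − 13) − 0 = 1, and there is no ∂_3, so H_2 = Z.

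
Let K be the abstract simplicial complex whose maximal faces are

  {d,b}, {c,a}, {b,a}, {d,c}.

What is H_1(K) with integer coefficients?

H_1 = Z.

Take the total order a < b < c < d on the vertex set. Then K (dimension 1) consists of the simplices:

  0-simplices (4): a, b, c, d
  1-simplices (4): ab, ac, bd, cd

so the chain groups are C_0 ≅ Z^4, C_1 ≅ Z^4.

Boundary ∂_1: C_1 → C_0 sends each edge [p,q] (with p < q) to q − p.
The resulting 4×4 matrix has rank 3, and its Smith normal form has invariant factors (1,1,1).

Computing H_k = (kernel of ∂_k) / (image of ∂_{k+1}):

  H_1: rank ker ∂_1 − rank ∂_2 = (4 − 3) − 0 = 1, and there is no ∂_2, so H_1 ≅ Z.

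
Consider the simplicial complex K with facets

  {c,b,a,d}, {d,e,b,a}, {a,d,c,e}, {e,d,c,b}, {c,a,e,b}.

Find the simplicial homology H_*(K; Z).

H_0 = Z,  H_1 = 0,  H_2 = 0,  H_3 = Z.

Take the total order a < b < c < d < e on the vertex set. Then K (dimension 3) consists of the simplices:

  0-simplices (5): a, b, c, d, e
  1-simplices (10): ab, ac, ad, ae, bc, bd, be, cd, ce, de
  2-simplices (10): abc, abd, abe, acd, ace, ade, bcd, bce, bde, cde
  3-simplices (5): abcd, abce, abde, acde, bcde

giving chain groups C_0 ≅ Z^5, C_1 ≅ Z^10, C_2 ≅ Z^10, C_3 ≅ Z^5.

Boundary ∂_1: C_1 → C_0 is given by ∂[p,q] = [q] − [p]. For instance
  ∂bc = c − b.
This gives a 5×10 integer matrix of rank 4; reducing to Smith normal form yields diagonal entries (1,1,1,1).

∂_2: C_2 → C_1 acts by ∂[p,q,r] = [q,r] − [p,r] + [p,q]. For instance
  ∂bde = de − be + bd,
  ∂bcd = cd − bd + bc.
As a 10×10 matrix over Z this has rank 6, with invariant factors (1,1,1,1,1,1).

Boundary ∂_3: C_3 → C_2 sends each 3-simplex σ to the alternating sum Σ_i (−1)^i (σ with its i-th vertex removed). For instance
  ∂abce = bce − ace + abe − abc,
  ∂abde = bde − ade + abe − abd.
As a 10×5 matrix over Z this has rank 4, with invariant factors (1,1,1,1).

Now H_k = ker ∂_k / im ∂_{k+1}, so:

  H_0: rank C_0 − rank ∂_1 = 5 − 4 = 1, and the invariant factors of ∂_1 are all 1, so H_0 ≅ Z.
  H_1: rank ker ∂_1 − rank ∂_2 = (10 − 4) − 6 = 0, and the invariant factors of ∂_2 are all 1, so H_1 ≅ 0.
  H_2: rank ker ∂_2 − rank ∂_3 = (10 − 6) − 4 = 0, and the invariant factors of ∂_3 are all 1, so H_2 ≅ 0.
  H_3: rank ker ∂_3 − rank ∂_4 = (5 − 4) − 0 = 1, and there is no ∂_4, so H_3 ≅ Z.

As a check, the Euler characteristic is 5 − 10 + 10 − 5 = 0, which agrees with 1 − 0 + 0 − 1 = 0.
(K is a triangulation of the 3-sphere S^3.)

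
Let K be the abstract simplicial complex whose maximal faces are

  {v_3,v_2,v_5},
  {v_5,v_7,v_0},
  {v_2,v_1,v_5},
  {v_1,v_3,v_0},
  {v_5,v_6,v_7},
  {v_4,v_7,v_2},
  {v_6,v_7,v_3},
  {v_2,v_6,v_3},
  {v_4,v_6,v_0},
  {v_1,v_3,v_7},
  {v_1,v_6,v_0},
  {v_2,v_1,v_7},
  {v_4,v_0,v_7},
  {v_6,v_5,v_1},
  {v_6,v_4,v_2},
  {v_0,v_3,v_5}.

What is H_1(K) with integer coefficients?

H_1 = Z^2.

Order the vertices as v_0 < v_1 < v_2 < v_3 < v_4 < v_5 < v_6 < v_7. Listing each simplex with vertices in this order, K has dimension 2 with simplices:

  0-simplices (8): [v_0], [v_1], [v_2], [v_3], [v_4], [v_5], [v_6], [v_7]
  1-simplices (24): (24 of them)
  2-simplices (16): (16 of them)

giving chain groups C_0 ≅ Z^8, C_1 ≅ Z^24, C_2 ≅ Z^16.

The boundary map ∂_1: C_1 → C_0 is given by ∂[p,q] = [q] − [p].
The 8×24 boundary matrix has rank 7 and Smith normal form diag(1,1,1,1,1,1,1).

The boundary map ∂_2: C_2 → C_1 sends each 2-simplex [p,q,r] to [q,r] − [p,r] + [p,q]. For instance
  ∂[v_0,v_1,v_6] = [v_1,v_6] − [v_0,v_6] + [v_0,v_1],
  ∂[v_5,v_6,v_7] = [v_6,v_7] − [v_5,v_7] + [v_5,v_6].
The 24×16 boundary matrix has rank 15 and Smith normal form diag(1,1,1,1,1,1,1,1,1,1,1,1,1,1,1).

Reading off H_k = ker ∂_k / im ∂_{k+1}:

  H_1: rank ker ∂_1 − rank ∂_2 = (24 − 7) − 15 = 2, and the invariant factors of ∂_2 are all 1, so H_1 = Z^2.

(K is a triangulation of the torus T^2.)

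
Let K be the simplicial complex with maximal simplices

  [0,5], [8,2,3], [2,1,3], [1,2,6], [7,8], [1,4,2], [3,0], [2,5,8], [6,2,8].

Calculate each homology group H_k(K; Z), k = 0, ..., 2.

H_0 = Z,  H_1 = Z,  H_2 = 0.

Order the vertices as 0 < 1 < 2 < 3 < 4 < 5 < 6 < 7 < 8. Listing each simplex with vertices in this order, K has dimension 2 with simplices:

  0-simplices (9): [0], [1], [2], [3], [4], [5], [6], [7], [8]
  1-simplices (15): [0,3], [0,5], [1,2], [1,3], [1,4], [1,6], [2,3], [2,4], [2,5], [2,6], [2,8], [3,8], [5,8], [6,8], [7,8]
  2-simplices (6): [1,2,3], [1,2,4], [1,2,6], [2,3,8], [2,5,8], [2,6,8]

Hence C_0 ≅ Z^9, C_1 ≅ Z^15, C_2 ≅ Z^6.

∂_1: C_1 → C_0 maps an edge to its endpoints' difference, ∂[p,q] = q − p. For instance
  ∂[0,5] = [5] − [0].
The 9×15 boundary matrix has rank 8 and Smith normal form diag(1,1,1,1,1,1,1,1).

The boundary map ∂_2: C_2 → C_1 acts by ∂[p,q,r] = [q,r] − [p,r] + [p,q]. For instance
  ∂[2,6,8] = [6,8] − [2,8] + [2,6],
  ∂[2,3,8] = [3,8] − [2,8] + [2,3].
As a 15×6 matrix over Z this has rank 6, with invariant factors (1,1,1,1,1,1).

From H_k ≅ ker(∂_k) / im(∂_{k+1}) we obtain:

  H_0: rank C_0 − rank ∂_1 = 9 − 8 = 1, and the invariant factors of ∂_1 are all 1, so H_0 = Z.
  H_1: rank ker ∂_1 − rank ∂_2 = (15 − 8) − 6 = 1, and the invariant factors of ∂_2 are all 1, so H_1 = Z.
  H_2: rank ker ∂_2 − rank ∂_3 = (6 − 6) − 0 = 0, and there is no ∂_3, so H_2 = 0.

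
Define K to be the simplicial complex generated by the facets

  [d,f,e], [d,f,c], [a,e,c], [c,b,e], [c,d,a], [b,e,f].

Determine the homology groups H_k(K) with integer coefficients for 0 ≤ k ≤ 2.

H_0 ≅ Z,  H_1 ≅ Z,  H_2 = 0.

Order the vertices as a < b < c < d < e < f. Listing each simplex with vertices in this order, K has dimension 2 with simplices:

  0-simplices (6): a, b, c, d, e, f
  1-simplices (12): ac, ad, ae, bc, be, bf, cd, ce, cf, de, df, ef
  2-simplices (6): acd, ace, bce, bef, cdf, def

so the chain groups are C_0 ≅ Z^6, C_1 ≅ Z^12, C_2 ≅ Z^6.

The boundary map ∂_1: C_1 → C_0 maps an edge to its endpoints' difference, ∂[p,q] = q − p. For instance
  ∂ce = e − c.
The 6×12 boundary matrix has rank 5 and Smith normal form diag(1,1,1,1,1).

Boundary ∂_2: C_2 → C_1 sends each 2-simplex [p,q,r] to [q,r] − [p,r] + [p,q]. For instance
  ∂bef = ef − bf + be,
  ∂ace = ce − ae + ac.
The 12×6 boundary matrix has rank 6 and Smith normal form diag(1,1,1,1,1,1).

Computing H_k = (kernel of ∂_k) / (image of ∂_{k+1}):

  H_0: rank C_0 − rank ∂_1 = 6 − 5 = 1, and the invariant factors of ∂_1 are all 1, so H_0 ≅ Z.
  H_1: rank ker ∂_1 − rank ∂_2 = (12 − 5) − 6 = 1, and the invariant factors of ∂_2 are all 1, so H_1 ≅ Z.
  H_2: rank ker ∂_2 − rank ∂_3 = (6 − 6) − 0 = 0, and there is no ∂_3, so H_2 ≅ 0.

As a check, the Euler characteristic is 6 − 12 + 6 = 0, which agrees with 1 − 1 + 0 = 0.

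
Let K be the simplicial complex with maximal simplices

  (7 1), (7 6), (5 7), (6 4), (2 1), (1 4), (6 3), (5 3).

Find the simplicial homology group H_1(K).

Order the vertices as 1 < 2 < 3 < 4 < 5 < 6 < 7. Listing each simplex with vertices in this order, K has dimension 1 with simplices:

  0-simplices (7): [1], [2], [3], [4], [5], [6], [7]
  1-simplices (8): [1,2], [1,4], [1,7], [3,5], [3,6], [4,6], [5,7], [6,7]

so the chain groups are C_0 ≅ Z^7, C_1 ≅ Z^8.

∂_1: C_1 → C_0 sends each edge [p,q] (with p < q) to q − p. For instance
  ∂[5,7] = [7] − [5].
The resulting 7×8 matrix has rank 6, and its Smith normal form has invariant factors (1,1,1,1,1,1).

Computing H_k = (kernel of ∂_k) / (image of ∂_{k+1}):

  H_1: rank ker ∂_1 − rank ∂_2 = (8 − 6) − 0 = 2, and there is no ∂_2, so H_1 ≅ Z^2.

H_1 ≅ Z^2.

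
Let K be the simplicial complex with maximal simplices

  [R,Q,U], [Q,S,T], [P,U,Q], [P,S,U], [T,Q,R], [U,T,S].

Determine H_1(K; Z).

H_1 ≅ Z.

Fix the vertex order P < Q < R < S < T < U and write every simplex with vertices in increasing order. Then dim K = 2 and the simplices of K are:

  0-simplices (6): P, Q, R, S, T, U
  1-simplices (12): PQ, PS, PU, QR, QS, QT, QU, RT, RU, ST, SU, TU
  2-simplices (6): PQU, PSU, QRT, QRU, QST, STU

Hence C_0 ≅ Z^6, C_1 ≅ Z^12, C_2 ≅ Z^6.

Boundary ∂_1: C_1 → C_0 maps an edge to its endpoints' difference, ∂[p,q] = q − p. For instance
  ∂PS = S − P.
As a 6×12 matrix over Z this has rank 5, with invariant factors (1,1,1,1,1).

The boundary map ∂_2: C_2 → C_1 acts by ∂[p,q,r] = [q,r] − [p,r] + [p,q]. For instance
  ∂PQU = QU − PU + PQ,
  ∂QRT = RT − QT + QR.
The 12×6 boundary matrix has rank 6 and Smith normal form diag(1,1,1,1,1,1).

Reading off H_k = ker ∂_k / im ∂_{k+1}:

  H_1: rank ker ∂_1 − rank ∂_2 = (12 − 5) − 6 = 1, and the invariant factors of ∂_2 are all 1, so H_1 ≅ Z.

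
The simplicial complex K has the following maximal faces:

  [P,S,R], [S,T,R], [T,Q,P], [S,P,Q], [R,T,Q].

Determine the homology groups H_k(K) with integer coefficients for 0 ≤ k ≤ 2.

Take the total order P < Q < R < S < T on the vertex set. Then K (dimension 2) consists of the simplices:

  0-simplices (5): P, Q, R, S, T
  1-simplices (10): PQ, PR, PS, PT, QR, QS, QT, RS, RT, ST
  2-simplices (5): PQS, PQT, PRS, QRT, RST

Hence C_0 ≅ Z^5, C_1 ≅ Z^10, C_2 ≅ Z^5.

Boundary ∂_1: C_1 → C_0 maps an edge to its endpoints' difference, ∂[p,q] = q − p.
This gives a 5×10 integer matrix of rank 4; reducing to Smith normal form yields diagonal entries (1,1,1,1).

Boundary ∂_2: C_2 → C_1 sends each 2-simplex [p,q,r] to [q,r] − [p,r] + [p,q]. For instance
  ∂PQS = QS − PS + PQ,
  ∂PRS = RS − PS + PR.
The resulting 10×5 matrix has rank 5, and its Smith normal form has invariant factors (1,1,1,1,1).

Computing H_k = (kernel of ∂_k) / (image of ∂_{k+1}):

  H_0: rank C_0 − rank ∂_1 = 5 − 4 = 1, and the invariant factors of ∂_1 are all 1, so H_0 ≅ Z.
  H_1: rank ker ∂_1 − rank ∂_2 = (10 − 4) − 5 = 1, and the invariant factors of ∂_2 are all 1, so H_1 ≅ Z.
  H_2: rank ker ∂_2 − rank ∂_3 = (5 − 5) − 0 = 0, and there is no ∂_3, so H_2 ≅ 0.

(K is a triangulation of the Möbius band.)

H_0 ≅ Z,  H_1 ≅ Z,  H_2 = 0.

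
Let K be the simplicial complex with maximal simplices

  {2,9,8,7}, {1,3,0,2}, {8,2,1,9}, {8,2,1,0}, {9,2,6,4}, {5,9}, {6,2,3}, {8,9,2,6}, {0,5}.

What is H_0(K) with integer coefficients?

Fix the vertex order 0 < 1 < 2 < 3 < 4 < 5 < 6 < 7 < 8 < 9 and write every simplex with vertices in increasing order. Then dim K = 3 and the simplices of K are:

  0-simplices (10): [0], [1], [2], [3], [4], [5], [6], [7], [8], [9]
  1-simplices (24): (24 of them)
  2-simplices (20): (20 of them)
  3-simplices (6): [0,1,2,3], [0,1,2,8], [1,2,8,9], [2,4,6,9], [2,6,8,9], [2,7,8,9]

Hence C_0 ≅ Z^10, C_1 ≅ Z^24, C_2 ≅ Z^20, C_3 ≅ Z^6.

The boundary map ∂_1: C_1 → C_0 maps an edge to its endpoints' difference, ∂[p,q] = q − p. For instance
  ∂[6,8] = [8] − [6].
The resulting 10×24 matrix has rank 9, and its Smith normal form has invariant factors (1,1,1,1,1,1,1,1,1).

Boundary ∂_2: C_2 → C_1 sends each 2-simplex [p,q,r] to [q,r] − [p,r] + [p,q]. For instance
  ∂[2,6,8] = [6,8] − [2,8] + [2,6],
  ∂[4,6,9] = [6,9] − [4,9] + [4,6].
This gives a 24×20 integer matrix of rank 14; reducing to Smith normal form yields diagonal entries (1,1,1,1,1,1,1,1,1,1,1,1,1,1).

The boundary map ∂_3: C_3 → C_2 sends each 3-simplex σ to the alternating sum Σ_i (−1)^i (σ with its i-th vertex removed). For instance
  ∂[1,2,8,9] = [2,8,9] − [1,8,9] + [1,2,9] − [1,2,8],
  ∂[0,1,2,8] = [1,2,8] − [0,2,8] + [0,1,8] − [0,1,2].
The 20×6 boundary matrix has rank 6 and Smith normal form diag(1,1,1,1,1,1).

From H_k ≅ ker(∂_k) / im(∂_{k+1}) we obtain:

  H_0: rank C_0 − rank ∂_1 = 10 − 9 = 1, and the invariant factors of ∂_1 are all 1, so H_0 = Z.

H_0 ≅ Z.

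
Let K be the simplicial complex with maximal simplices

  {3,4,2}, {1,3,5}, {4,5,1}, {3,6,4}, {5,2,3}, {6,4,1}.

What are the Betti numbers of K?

b_0 = 1, b_1 = 1, b_2 = 0.

We work with the vertex ordering 1 < 2 < 3 < 4 < 5 < 6. The simplices of K, each written with vertices in increasing order, are:

  0-simplices (6): [1], [2], [3], [4], [5], [6]
  1-simplices (12): [1,3], [1,4], [1,5], [1,6], [2,3], [2,4], [2,5], [3,4], [3,5], [3,6], [4,5], [4,6]
  2-simplices (6): [1,3,5], [1,4,5], [1,4,6], [2,3,4], [2,3,5], [3,4,6]

Hence C_0 ≅ Z^6, C_1 ≅ Z^12, C_2 ≅ Z^6.

Boundary ∂_1: C_1 → C_0 is given by ∂[p,q] = [q] − [p].
The resulting 6×12 matrix has rank 5, and its Smith normal form has invariant factors (1,1,1,1,1).

Boundary ∂_2: C_2 → C_1 sends each 2-simplex [p,q,r] to [q,r] − [p,r] + [p,q]. For instance
  ∂[2,3,4] = [3,4] − [2,4] + [2,3],
  ∂[2,3,5] = [3,5] − [2,5] + [2,3].
As a 12×6 matrix over Z this has rank 6, with invariant factors (1,1,1,1,1,1).

From H_k ≅ ker(∂_k) / im(∂_{k+1}) we obtain:

  H_0: rank C_0 − rank ∂_1 = 6 − 5 = 1, and the invariant factors of ∂_1 are all 1, so H_0 = Z.
  H_1: rank ker ∂_1 − rank ∂_2 = (12 − 5) − 6 = 1, and the invariant factors of ∂_2 are all 1, so H_1 = Z.
  H_2: rank ker ∂_2 − rank ∂_3 = (6 − 6) − 0 = 0, and there is no ∂_3, so H_2 = 0.

As a check, the Euler characteristic is 6 − 12 + 6 = 0, which agrees with 1 − 1 + 0 = 0.

Hence the Betti numbers are b_0 = 1, b_1 = 1, b_2 = 0.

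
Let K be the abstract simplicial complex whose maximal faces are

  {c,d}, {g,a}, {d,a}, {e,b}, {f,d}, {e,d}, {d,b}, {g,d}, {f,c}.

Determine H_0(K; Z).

H_0 = Z.

We work with the vertex ordering a < b < c < d < e < f < g. The simplices of K, each written with vertices in increasing order, are:

  0-simplices (7): a, b, c, d, e, f, g
  1-simplices (9): ad, ag, bd, be, cd, cf, de, df, dg

so the chain groups are C_0 ≅ Z^7, C_1 ≅ Z^9.

Boundary ∂_1: C_1 → C_0 maps an edge to its endpoints' difference, ∂[p,q] = q − p.
The 7×9 boundary matrix has rank 6 and Smith normal form diag(1,1,1,1,1,1).

Computing H_k = (kernel of ∂_k) / (image of ∂_{k+1}):

  H_0: rank C_0 − rank ∂_1 = 7 − 6 = 1, and the invariant factors of ∂_1 are all 1, so H_0 = Z.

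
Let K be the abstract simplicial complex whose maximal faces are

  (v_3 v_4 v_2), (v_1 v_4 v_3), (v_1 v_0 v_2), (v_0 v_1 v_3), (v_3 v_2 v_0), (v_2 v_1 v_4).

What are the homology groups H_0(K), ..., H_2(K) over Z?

H_0 = Z,  H_1 = 0,  H_2 = Z.

K has 5 vertices, 9 edges, 6 triangles.
rank ∂_0 = 0, rank ∂_1 = 4 ⇒ b_0 = 5 − 0 − 4 = 1; all invariant factors of ∂_1 are 1 so no torsion. So H_0 ≅ Z.
rank ∂_1 = 4, rank ∂_2 = 5 ⇒ b_1 = 9 − 4 − 5 = 0; all invariant factors of ∂_2 are 1 so no torsion. So H_1 ≅ 0.
rank ∂_2 = 5, rank ∂_3 = 0 ⇒ b_2 = 6 − 5 − 0 = 1. So H_2 ≅ Z.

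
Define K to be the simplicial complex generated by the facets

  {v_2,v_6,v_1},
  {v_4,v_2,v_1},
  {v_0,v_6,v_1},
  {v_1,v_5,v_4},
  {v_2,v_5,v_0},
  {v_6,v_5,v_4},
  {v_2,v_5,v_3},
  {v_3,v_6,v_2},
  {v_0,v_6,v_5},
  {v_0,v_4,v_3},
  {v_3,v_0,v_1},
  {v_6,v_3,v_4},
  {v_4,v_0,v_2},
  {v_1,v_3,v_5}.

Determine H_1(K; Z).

We work with the vertex ordering v_0 < v_1 < v_2 < v_3 < v_4 < v_5 < v_6. The simplices of K, each written with vertices in increasing order, are:

  0-simplices (7): [v_0], [v_1], [v_2], [v_3], [v_4], [v_5], [v_6]
  1-simplices (21): (21 of them)
  2-simplices (14): (14 of them)

so the chain groups are C_0 ≅ Z^7, C_1 ≅ Z^21, C_2 ≅ Z^14.

∂_1: C_1 → C_0 maps an edge to its endpoints' difference, ∂[p,q] = q − p. For instance
  ∂[v_1,v_4] = [v_4] − [v_1].
This gives a 7×21 integer matrix of rank 6; reducing to Smith normal form yields diagonal entries (1,1,1,1,1,1).

The boundary map ∂_2: C_2 → C_1 sends each 2-simplex [p,q,r] to [q,r] − [p,r] + [p,q]. For instance
  ∂[v_0,v_3,v_4] = [v_3,v_4] − [v_0,v_4] + [v_0,v_3],
  ∂[v_2,v_3,v_6] = [v_3,v_6] − [v_2,v_6] + [v_2,v_3].
The resulting 21×14 matrix has rank 13, and its Smith normal form has invariant factors (1,1,1,1,1,1,1,1,1,1,1,1,1).

From H_k ≅ ker(∂_k) / im(∂_{k+1}) we obtain:

  H_1: rank ker ∂_1 − rank ∂_2 = (21 − 6) − 13 = 2, and the invariant factors of ∂_2 are all 1, so H_1 ≅ Z^2.

(K is a triangulation of the torus T^2.)

H_1 ≅ Z^2.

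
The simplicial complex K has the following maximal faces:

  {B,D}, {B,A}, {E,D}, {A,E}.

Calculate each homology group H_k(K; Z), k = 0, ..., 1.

K has 4 vertices, 4 edges.
rank ∂_0 = 0, rank ∂_1 = 3 ⇒ b_0 = 4 − 0 − 3 = 1; all invariant factors of ∂_1 are 1 so no torsion. So H_0 ≅ Z.
rank ∂_1 = 3, rank ∂_2 = 0 ⇒ b_1 = 4 − 3 − 0 = 1. So H_1 ≅ Z.

H_0 ≅ Z,  H_1 ≅ Z.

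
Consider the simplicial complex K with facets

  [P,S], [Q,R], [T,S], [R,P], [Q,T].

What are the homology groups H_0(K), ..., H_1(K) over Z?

H_0 = Z,  H_1 = Z.

K has 5 vertices, 5 edges.
rank ∂_0 = 0, rank ∂_1 = 4 ⇒ b_0 = 5 − 0 − 4 = 1; all invariant factors of ∂_1 are 1 so no torsion. So H_0 = Z.
rank ∂_1 = 4, rank ∂_2 = 0 ⇒ b_1 = 5 − 4 − 0 = 1. So H_1 = Z.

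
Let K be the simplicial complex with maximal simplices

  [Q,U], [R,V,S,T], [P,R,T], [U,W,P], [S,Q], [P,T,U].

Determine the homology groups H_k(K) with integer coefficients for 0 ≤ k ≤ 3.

Order the vertices as P < Q < R < S < T < U < V < W. Listing each simplex with vertices in this order, K has dimension 3 with simplices:

  0-simplices (8): P, Q, R, S, T, U, V, W
  1-simplices (14): PR, PT, PU, PW, QS, QU, RS, RT, RV, ST, SV, TU, TV, UW
  2-simplices (7): PRT, PTU, PUW, RST, RSV, RTV, STV
  3-simplices (1): RSTV

giving chain groups C_0 ≅ Z^8, C_1 ≅ Z^14, C_2 ≅ Z^7, C_3 ≅ Z^1.

The boundary map ∂_1: C_1 → C_0 maps an edge to its endpoints' difference, ∂[p,q] = q − p. For instance
  ∂ST = T − S.
The resulting 8×14 matrix has rank 7, and its Smith normal form has invariant factors (1,1,1,1,1,1,1).

∂_2: C_2 → C_1 maps a triangle to the signed sum of its edges. For instance
  ∂STV = TV − SV + ST,
  ∂RSV = SV − RV + RS.
The resulting 14×7 matrix has rank 6, and its Smith normal form has invariant factors (1,1,1,1,1,1).

∂_3: C_3 → C_2 sends each 3-simplex σ to the alternating sum Σ_i (−1)^i (σ with its i-th vertex removed). For instance
  ∂RSTV = STV − RTV + RSV − RST.
As a 7×1 matrix over Z this has rank 1, with invariant factors (1).

From H_k ≅ ker(∂_k) / im(∂_{k+1}) we obtain:

  H_0: rank C_0 − rank ∂_1 = 8 − 7 = 1, and the invariant factors of ∂_1 are all 1, so H_0 ≅ Z.
  H_1: rank ker ∂_1 − rank ∂_2 = (14 − 7) − 6 = 1, and the invariant factors of ∂_2 are all 1, so H_1 ≅ Z.
  H_2: rank ker ∂_2 − rank ∂_3 = (7 − 6) − 1 = 0, and the invariant factors of ∂_3 are all 1, so H_2 ≅ 0.
  H_3: rank ker ∂_3 − rank ∂_4 = (1 − 1) − 0 = 0, and there is no ∂_4, so H_3 ≅ 0.

As a check, the Euler characteristic is 8 − 14 + 7 − 1 = 0, which agrees with 1 − 1 + 0 − 0 = 0.

H_0 = Z,  H_1 = Z,  H_2 = 0,  H_3 = 0.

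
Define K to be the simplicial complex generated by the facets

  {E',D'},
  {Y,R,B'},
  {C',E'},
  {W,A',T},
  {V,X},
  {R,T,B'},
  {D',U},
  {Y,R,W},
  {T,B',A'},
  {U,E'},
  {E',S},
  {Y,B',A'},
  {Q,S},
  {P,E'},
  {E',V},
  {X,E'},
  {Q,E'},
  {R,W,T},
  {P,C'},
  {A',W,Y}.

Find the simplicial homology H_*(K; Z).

H_0 = Z^2,  H_1 = Z^4,  H_2 = Z.

Take the total order P < Q < R < S < T < U < V < W < X < Y < A' < B' < C' < D' < E' on the vertex set. Then K (dimension 2) consists of the simplices:

  0-simplices (15): [P], [Q], [R], [S], [T], [U], [V], [W], [X], [Y], [A'], [B'], [C'], [D'], [E']
  1-simplices (24): (24 of them)
  2-simplices (8): [R,T,W], [R,T,B'], [R,W,Y], [R,Y,B'], [T,W,A'], [T,A',B'], [W,Y,A'], [Y,A',B']

Hence C_0 ≅ Z^15, C_1 ≅ Z^24, C_2 ≅ Z^8.

The boundary map ∂_1: C_1 → C_0 sends each edge [p,q] (with p < q) to q − p.
The 15×24 boundary matrix has rank 13 and Smith normal form diag(1,1,1,1,1,1,1,1,1,1,1,1,1).

∂_2: C_2 → C_1 acts by ∂[p,q,r] = [q,r] − [p,r] + [p,q]. For instance
  ∂[R,Y,B'] = [Y,B'] − [R,B'] + [R,Y],
  ∂[R,T,B'] = [T,B'] − [R,B'] + [R,T].
The 24×8 boundary matrix has rank 7 and Smith normal form diag(1,1,1,1,1,1,1).

Computing H_k = (kernel of ∂_k) / (image of ∂_{k+1}):

  H_0: rank C_0 − rank ∂_1 = 15 − 13 = 2, and the invariant factors of ∂_1 are all 1, so H_0 = Z^2.
  H_1: rank ker ∂_1 − rank ∂_2 = (24 − 13) − 7 = 4, and the invariant factors of ∂_2 are all 1, so H_1 = Z^4.
  H_2: rank ker ∂_2 − rank ∂_3 = (8 − 7) − 0 = 1, and there is no ∂_3, so H_2 = Z.

As a check, the Euler characteristic is 15 − 24 + 8 = -1, which agrees with 2 − 4 + 1 = -1.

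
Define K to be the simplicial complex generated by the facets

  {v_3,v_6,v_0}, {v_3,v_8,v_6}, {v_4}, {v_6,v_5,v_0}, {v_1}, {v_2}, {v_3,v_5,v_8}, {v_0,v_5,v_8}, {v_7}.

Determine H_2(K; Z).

K has 9 vertices, 10 edges, 5 triangles.
rank ∂_2 = 5, rank ∂_3 = 0 ⇒ b_2 = 5 − 5 − 0 = 0. So H_2 = 0.

H_2 = 0.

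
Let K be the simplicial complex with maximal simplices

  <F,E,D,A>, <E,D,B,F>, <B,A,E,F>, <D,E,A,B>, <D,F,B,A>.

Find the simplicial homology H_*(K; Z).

Order the vertices as A < B < D < E < F. Listing each simplex with vertices in this order, K has dimension 3 with simplices:

  0-simplices (5): A, B, D, E, F
  1-simplices (10): AB, AD, AE, AF, BD, BE, BF, DE, DF, EF
  2-simplices (10): ABD, ABE, ABF, ADE, ADF, AEF, BDE, BDF, BEF, DEF
  3-simplices (5): ABDE, ABDF, ABEF, ADEF, BDEF

so the chain groups are C_0 ≅ Z^5, C_1 ≅ Z^10, C_2 ≅ Z^10, C_3 ≅ Z^5.

Boundary ∂_1: C_1 → C_0 maps an edge to its endpoints' difference, ∂[p,q] = q − p. For instance
  ∂BF = F − B.
The resulting 5×10 matrix has rank 4, and its Smith normal form has invariant factors (1,1,1,1).

Boundary ∂_2: C_2 → C_1 sends each 2-simplex [p,q,r] to [q,r] − [p,r] + [p,q]. For instance
  ∂ABD = BD − AD + AB,
  ∂ABE = BE − AE + AB.
The resulting 10×10 matrix has rank 6, and its Smith normal form has invariant factors (1,1,1,1,1,1).

Boundary ∂_3: C_3 → C_2 sends each 3-simplex σ to the alternating sum Σ_i (−1)^i (σ with its i-th vertex removed). For instance
  ∂ABDF = BDF − ADF + ABF − ABD,
  ∂ABDE = BDE − ADE + ABE − ABD.
The resulting 10×5 matrix has rank 4, and its Smith normal form has invariant factors (1,1,1,1).

Computing H_k = (kernel of ∂_k) / (image of ∂_{k+1}):

  H_0: rank C_0 − rank ∂_1 = 5 − 4 = 1, and the invariant factors of ∂_1 are all 1, so H_0 = Z.
  H_1: rank ker ∂_1 − rank ∂_2 = (10 − 4) − 6 = 0, and the invariant factors of ∂_2 are all 1, so H_1 = 0.
  H_2: rank ker ∂_2 − rank ∂_3 = (10 − 6) − 4 = 0, and the invariant factors of ∂_3 are all 1, so H_2 = 0.
  H_3: rank ker ∂_3 − rank ∂_4 = (5 − 4) − 0 = 1, and there is no ∂_4, so H_3 = Z.

(K is a triangulation of the 3-sphere S^3.)

H_0 = Z,  H_1 = 0,  H_2 = 0,  H_3 = Z.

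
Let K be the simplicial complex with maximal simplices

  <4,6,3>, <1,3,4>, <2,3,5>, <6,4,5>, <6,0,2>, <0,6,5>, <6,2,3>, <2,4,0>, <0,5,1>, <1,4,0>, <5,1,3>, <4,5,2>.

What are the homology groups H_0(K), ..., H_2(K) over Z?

We work with the vertex ordering 0 < 1 < 2 < 3 < 4 < 5 < 6. The simplices of K, each written with vertices in increasing order, are:

  0-simplices (7): [0], [1], [2], [3], [4], [5], [6]
  1-simplices (18): [0,1], [0,2], [0,4], [0,5], [0,6], [1,3], [1,4], [1,5], [2,3], [2,4], [2,5], [2,6], [3,4], [3,5], [3,6], [4,5], [4,6], [5,6]
  2-simplices (12): [0,1,4], [0,1,5], [0,2,4], [0,2,6], [0,5,6], [1,3,4], [1,3,5], [2,3,5], [2,3,6], [2,4,5], [3,4,6], [4,5,6]

Hence C_0 ≅ Z^7, C_1 ≅ Z^18, C_2 ≅ Z^12.

∂_1: C_1 → C_0 maps an edge to its endpoints' difference, ∂[p,q] = q − p. For instance
  ∂[1,4] = [4] − [1].
As a 7×18 matrix over Z this has rank 6, with invariant factors (1,1,1,1,1,1).

Boundary ∂_2: C_2 → C_1 sends each 2-simplex [p,q,r] to [q,r] − [p,r] + [p,q]. For instance
  ∂[2,4,5] = [4,5] − [2,5] + [2,4],
  ∂[3,4,6] = [4,6] − [3,6] + [3,4].
As a 18×12 matrix over Z this has rank 12, with invariant factors (1,1,1,1,1,1,1,1,1,1,1,2).

From H_k ≅ ker(∂_k) / im(∂_{k+1}) we obtain:

  H_0: rank C_0 − rank ∂_1 = 7 − 6 = 1, and the invariant factors of ∂_1 are all 1, so H_0 ≅ Z.
  H_1: rank ker ∂_1 − rank ∂_2 = (18 − 6) − 12 = 0, and ∂_2 has invariant factor 2 > 1, so H_1 ≅ Z/2Z.
  H_2: rank ker ∂_2 − rank ∂_3 = (12 − 12) − 0 = 0, and there is no ∂_3, so H_2 ≅ 0.

H_0 = Z,  H_1 = Z/2Z,  H_2 = 0.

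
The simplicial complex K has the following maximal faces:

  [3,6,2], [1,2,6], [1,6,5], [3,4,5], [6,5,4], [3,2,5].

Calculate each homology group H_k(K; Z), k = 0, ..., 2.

H_0 = Z,  H_1 = Z,  H_2 = 0.

We work with the vertex ordering 1 < 2 < 3 < 4 < 5 < 6. The simplices of K, each written with vertices in increasing order, are:

  0-simplices (6): [1], [2], [3], [4], [5], [6]
  1-simplices (12): [1,2], [1,5], [1,6], [2,3], [2,5], [2,6], [3,4], [3,5], [3,6], [4,5], [4,6], [5,6]
  2-simplices (6): [1,2,6], [1,5,6], [2,3,5], [2,3,6], [3,4,5], [4,5,6]

so the chain groups are C_0 ≅ Z^6, C_1 ≅ Z^12, C_2 ≅ Z^6.

∂_1: C_1 → C_0 sends each edge [p,q] (with p < q) to q − p.
This gives a 6×12 integer matrix of rank 5; reducing to Smith normal form yields diagonal entries (1,1,1,1,1).

∂_2: C_2 → C_1 maps a triangle to the signed sum of its edges. For instance
  ∂[4,5,6] = [5,6] − [4,6] + [4,5],
  ∂[2,3,6] = [3,6] − [2,6] + [2,3].
The resulting 12×6 matrix has rank 6, and its Smith normal form has invariant factors (1,1,1,1,1,1).

Computing H_k = (kernel of ∂_k) / (image of ∂_{k+1}):

  H_0: rank C_0 − rank ∂_1 = 6 − 5 = 1, and the invariant factors of ∂_1 are all 1, so H_0 ≅ Z.
  H_1: rank ker ∂_1 − rank ∂_2 = (12 − 5) − 6 = 1, and the invariant factors of ∂_2 are all 1, so H_1 ≅ Z.
  H_2: rank ker ∂_2 − rank ∂_3 = (6 − 6) − 0 = 0, and there is no ∂_3, so H_2 ≅ 0.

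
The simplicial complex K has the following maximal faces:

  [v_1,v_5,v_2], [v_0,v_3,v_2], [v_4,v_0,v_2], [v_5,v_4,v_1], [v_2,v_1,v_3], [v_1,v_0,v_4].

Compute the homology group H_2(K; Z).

We work with the vertex ordering v_0 < v_1 < v_2 < v_3 < v_4 < v_5. The simplices of K, each written with vertices in increasing order, are:

  0-simplices (6): [v_0], [v_1], [v_2], [v_3], [v_4], [v_5]
  1-simplices (12): [v_0,v_1], [v_0,v_2], [v_0,v_3], [v_0,v_4], [v_1,v_2], [v_1,v_3], [v_1,v_4], [v_1,v_5], [v_2,v_3], [v_2,v_4], [v_2,v_5], [v_4,v_5]
  2-simplices (6): [v_0,v_1,v_4], [v_0,v_2,v_3], [v_0,v_2,v_4], [v_1,v_2,v_3], [v_1,v_2,v_5], [v_1,v_4,v_5]

giving chain groups C_0 ≅ Z^6, C_1 ≅ Z^12, C_2 ≅ Z^6.

Boundary ∂_1: C_1 → C_0 sends each edge [p,q] (with p < q) to q − p. For instance
  ∂[v_0,v_2] = [v_2] − [v_0].
The resulting 6×12 matrix has rank 5, and its Smith normal form has invariant factors (1,1,1,1,1).

∂_2: C_2 → C_1 acts by ∂[p,q,r] = [q,r] − [p,r] + [p,q]. For instance
  ∂[v_0,v_2,v_4] = [v_2,v_4] − [v_0,v_4] + [v_0,v_2],
  ∂[v_1,v_4,v_5] = [v_4,v_5] − [v_1,v_5] + [v_1,v_4].
This gives a 12×6 integer matrix of rank 6; reducing to Smith normal form yields diagonal entries (1,1,1,1,1,1).

Reading off H_k = ker ∂_k / im ∂_{k+1}:

  H_2: rank ker ∂_2 − rank ∂_3 = (6 − 6) − 0 = 0, and there is no ∂_3, so H_2 = 0.

H_2 ≅ 0.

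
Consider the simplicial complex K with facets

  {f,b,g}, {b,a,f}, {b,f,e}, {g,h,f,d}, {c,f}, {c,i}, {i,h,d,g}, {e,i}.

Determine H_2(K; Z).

H_2 = 0.

Order the vertices as a < b < c < d < e < f < g < h < i. Listing each simplex with vertices in this order, K has dimension 3 with simplices:

  0-simplices (9): a, b, c, d, e, f, g, h, i
  1-simplices (18): ab, af, be, bf, bg, cf, ci, df, dg, dh, di, ef, ei, fg, fh, gh, gi, hi
  2-simplices (10): abf, bef, bfg, dfg, dfh, dgh, dgi, dhi, fgh, ghi
  3-simplices (2): dfgh, dghi

Hence C_0 ≅ Z^9, C_1 ≅ Z^18, C_2 ≅ Z^10, C_3 ≅ Z^2.

∂_1: C_1 → C_0 is given by ∂[p,q] = [q] − [p].
The 9×18 boundary matrix has rank 8 and Smith normal form diag(1,1,1,1,1,1,1,1).

Boundary ∂_2: C_2 → C_1 sends each 2-simplex [p,q,r] to [q,r] − [p,r] + [p,q]. For instance
  ∂fgh = gh − fh + fg,
  ∂dgh = gh − dh + dg.
As a 18×10 matrix over Z this has rank 8, with invariant factors (1,1,1,1,1,1,1,1).

∂_3: C_3 → C_2 sends each 3-simplex σ to the alternating sum Σ_i (−1)^i (σ with its i-th vertex removed). For instance
  ∂dfgh = fgh − dgh + dfh − dfg,
  ∂dghi = ghi − dhi + dgi − dgh.
As a 10×2 matrix over Z this has rank 2, with invariant factors (1,1).

From H_k ≅ ker(∂_k) / im(∂_{k+1}) we obtain:

  H_2: rank ker ∂_2 − rank ∂_3 = (10 − 8) − 2 = 0, and the invariant factors of ∂_3 are all 1, so H_2 = 0.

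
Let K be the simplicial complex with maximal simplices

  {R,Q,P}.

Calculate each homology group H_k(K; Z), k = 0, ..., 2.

H_0 ≅ Z,  H_1 = 0,  H_2 = 0.

Take the total order P < Q < R on the vertex set. Then K (dimension 2) consists of the simplices:

  0-simplices (3): P, Q, R
  1-simplices (3): PQ, PR, QR
  2-simplices (1): PQR

Hence C_0 ≅ Z^3, C_1 ≅ Z^3, C_2 ≅ Z^1.

Boundary ∂_1: C_1 → C_0 is given by ∂[p,q] = [q] − [p].
This gives a 3×3 integer matrix of rank 2; reducing to Smith normal form yields diagonal entries (1,1).

∂_2: C_2 → C_1 sends each 2-simplex [p,q,r] to [q,r] − [p,r] + [p,q]. For instance
  ∂PQR = QR − PR + PQ.
This gives a 3×1 integer matrix of rank 1; reducing to Smith normal form yields diagonal entries (1).

Reading off H_k = ker ∂_k / im ∂_{k+1}:

  H_0: rank C_0 − rank ∂_1 = 3 − 2 = 1, and the invariant factors of ∂_1 are all 1, so H_0 ≅ Z.
  H_1: rank ker ∂_1 − rank ∂_2 = (3 − 2) − 1 = 0, and the invariant factors of ∂_2 are all 1, so H_1 ≅ 0.
  H_2: rank ker ∂_2 − rank ∂_3 = (1 − 1) − 0 = 0, and there is no ∂_3, so H_2 ≅ 0.

As a check, the Euler characteristic is 3 − 3 + 1 = 1, which agrees with 1 − 0 + 0 = 1.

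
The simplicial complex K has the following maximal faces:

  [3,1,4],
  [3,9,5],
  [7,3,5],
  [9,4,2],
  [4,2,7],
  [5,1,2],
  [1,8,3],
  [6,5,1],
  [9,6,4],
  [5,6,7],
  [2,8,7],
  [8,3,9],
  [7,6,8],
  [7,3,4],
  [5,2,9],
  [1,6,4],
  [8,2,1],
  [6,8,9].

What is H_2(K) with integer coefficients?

H_2 = Z.

Fix the vertex order 1 < 2 < 3 < 4 < 5 < 6 < 7 < 8 < 9 and write every simplex with vertices in increasing order. Then dim K = 2 and the simplices of K are:

  0-simplices (9): [1], [2], [3], [4], [5], [6], [7], [8], [9]
  1-simplices (27): (27 of them)
  2-simplices (18): [1,2,5], [1,2,8], [1,3,4], [1,3,8], [1,4,6], [1,5,6], [2,4,7], [2,4,9], [2,5,9], [2,7,8], [3,4,7], [3,5,7], [3,5,9], [3,8,9], [4,6,9], [5,6,7], [6,7,8], [6,8,9]

giving chain groups C_0 ≅ Z^9, C_1 ≅ Z^27, C_2 ≅ Z^18.

The boundary map ∂_1: C_1 → C_0 maps an edge to its endpoints' difference, ∂[p,q] = q − p. For instance
  ∂[5,7] = [7] − [5].
The 9×27 boundary matrix has rank 8 and Smith normal form diag(1,1,1,1,1,1,1,1).

∂_2: C_2 → C_1 maps a triangle to the signed sum of its edges. For instance
  ∂[2,7,8] = [7,8] − [2,8] + [2,7],
  ∂[1,5,6] = [5,6] − [1,6] + [1,5].
The 27×18 boundary matrix has rank 17 and Smith normal form diag(1,1,1,1,1,1,1,1,1,1,1,1,1,1,1,1,1).

Reading off H_k = ker ∂_k / im ∂_{k+1}:

  H_2: rank ker ∂_2 − rank ∂_3 = (18 − 17) − 0 = 1, and there is no ∂_3, so H_2 = Z.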